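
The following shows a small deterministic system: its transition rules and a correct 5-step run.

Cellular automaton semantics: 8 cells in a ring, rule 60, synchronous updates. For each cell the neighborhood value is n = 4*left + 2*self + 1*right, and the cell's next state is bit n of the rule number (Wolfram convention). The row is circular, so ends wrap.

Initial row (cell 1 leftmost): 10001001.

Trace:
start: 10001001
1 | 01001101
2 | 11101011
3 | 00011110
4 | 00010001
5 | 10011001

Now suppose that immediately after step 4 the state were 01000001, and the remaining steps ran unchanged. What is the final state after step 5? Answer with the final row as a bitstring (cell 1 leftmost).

state after step 4 := 01000001
5 | 11100001

11100001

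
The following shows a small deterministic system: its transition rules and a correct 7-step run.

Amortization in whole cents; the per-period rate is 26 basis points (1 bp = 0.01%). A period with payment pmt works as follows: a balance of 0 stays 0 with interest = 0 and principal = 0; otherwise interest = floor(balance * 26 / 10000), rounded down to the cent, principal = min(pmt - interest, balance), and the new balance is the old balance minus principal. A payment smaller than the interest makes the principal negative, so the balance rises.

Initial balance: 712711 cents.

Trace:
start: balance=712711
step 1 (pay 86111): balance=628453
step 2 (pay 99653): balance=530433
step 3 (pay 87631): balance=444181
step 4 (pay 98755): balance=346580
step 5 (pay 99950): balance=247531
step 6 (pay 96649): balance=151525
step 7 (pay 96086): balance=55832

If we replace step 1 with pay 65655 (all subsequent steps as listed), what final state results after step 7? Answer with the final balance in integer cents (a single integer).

(re-executing from step 1 with the substitution; state before step 1: balance=712711)
step 1 (pay 65655): balance=648909
step 2 (pay 99653): balance=550943
step 3 (pay 87631): balance=464744
step 4 (pay 98755): balance=367197
step 5 (pay 99950): balance=268201
step 6 (pay 96649): balance=172249
step 7 (pay 96086): balance=76610

76610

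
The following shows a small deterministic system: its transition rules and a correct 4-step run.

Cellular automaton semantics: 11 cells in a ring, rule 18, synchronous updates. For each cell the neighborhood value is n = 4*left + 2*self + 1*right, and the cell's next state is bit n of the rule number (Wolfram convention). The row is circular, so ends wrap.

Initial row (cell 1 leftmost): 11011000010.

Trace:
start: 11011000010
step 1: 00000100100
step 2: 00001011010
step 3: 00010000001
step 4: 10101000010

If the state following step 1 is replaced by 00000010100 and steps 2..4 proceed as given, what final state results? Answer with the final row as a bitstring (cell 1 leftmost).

state after step 1 := 00000010100
step 2: 00000100010
step 3: 00001010101
step 4: 10010000000

10010000000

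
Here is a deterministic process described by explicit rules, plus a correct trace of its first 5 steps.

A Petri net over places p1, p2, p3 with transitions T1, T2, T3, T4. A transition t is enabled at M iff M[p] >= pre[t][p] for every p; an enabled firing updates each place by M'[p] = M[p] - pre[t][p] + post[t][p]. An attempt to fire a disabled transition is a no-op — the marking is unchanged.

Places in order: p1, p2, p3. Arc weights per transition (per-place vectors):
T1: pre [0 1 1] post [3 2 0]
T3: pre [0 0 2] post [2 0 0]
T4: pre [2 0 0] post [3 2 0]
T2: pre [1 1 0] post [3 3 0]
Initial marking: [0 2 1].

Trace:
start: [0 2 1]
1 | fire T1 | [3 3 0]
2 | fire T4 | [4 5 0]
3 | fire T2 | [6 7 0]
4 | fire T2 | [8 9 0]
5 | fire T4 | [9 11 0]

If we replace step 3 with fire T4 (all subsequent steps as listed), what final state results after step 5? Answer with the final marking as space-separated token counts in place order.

8 11 0

(re-executing from step 3 with the substitution; state before step 3: [4 5 0])
3 | fire T4 | [5 7 0]
4 | fire T2 | [7 9 0]
5 | fire T4 | [8 11 0]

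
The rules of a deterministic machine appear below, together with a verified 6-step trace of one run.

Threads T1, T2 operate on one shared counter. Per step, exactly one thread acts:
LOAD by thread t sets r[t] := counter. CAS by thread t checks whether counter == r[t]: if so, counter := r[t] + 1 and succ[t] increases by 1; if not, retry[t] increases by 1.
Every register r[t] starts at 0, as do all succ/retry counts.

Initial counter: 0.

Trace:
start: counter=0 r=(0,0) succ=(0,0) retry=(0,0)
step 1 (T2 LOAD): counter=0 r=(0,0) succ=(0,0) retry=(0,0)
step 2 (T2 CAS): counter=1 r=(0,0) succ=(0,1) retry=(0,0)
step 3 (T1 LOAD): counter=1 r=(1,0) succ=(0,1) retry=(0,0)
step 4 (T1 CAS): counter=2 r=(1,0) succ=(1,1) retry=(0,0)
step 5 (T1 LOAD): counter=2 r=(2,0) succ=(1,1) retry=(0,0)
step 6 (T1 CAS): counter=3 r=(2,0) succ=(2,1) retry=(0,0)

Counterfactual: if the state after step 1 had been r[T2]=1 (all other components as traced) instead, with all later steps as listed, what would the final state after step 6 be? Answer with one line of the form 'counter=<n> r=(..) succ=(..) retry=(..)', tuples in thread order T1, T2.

counter=2 r=(1,1) succ=(2,0) retry=(0,1)

state after step 1 := counter=0 r=(0,1) succ=(0,0) retry=(0,0)
step 2 (T2 CAS): counter=0 r=(0,1) succ=(0,0) retry=(0,1)
step 3 (T1 LOAD): counter=0 r=(0,1) succ=(0,0) retry=(0,1)
step 4 (T1 CAS): counter=1 r=(0,1) succ=(1,0) retry=(0,1)
step 5 (T1 LOAD): counter=1 r=(1,1) succ=(1,0) retry=(0,1)
step 6 (T1 CAS): counter=2 r=(1,1) succ=(2,0) retry=(0,1)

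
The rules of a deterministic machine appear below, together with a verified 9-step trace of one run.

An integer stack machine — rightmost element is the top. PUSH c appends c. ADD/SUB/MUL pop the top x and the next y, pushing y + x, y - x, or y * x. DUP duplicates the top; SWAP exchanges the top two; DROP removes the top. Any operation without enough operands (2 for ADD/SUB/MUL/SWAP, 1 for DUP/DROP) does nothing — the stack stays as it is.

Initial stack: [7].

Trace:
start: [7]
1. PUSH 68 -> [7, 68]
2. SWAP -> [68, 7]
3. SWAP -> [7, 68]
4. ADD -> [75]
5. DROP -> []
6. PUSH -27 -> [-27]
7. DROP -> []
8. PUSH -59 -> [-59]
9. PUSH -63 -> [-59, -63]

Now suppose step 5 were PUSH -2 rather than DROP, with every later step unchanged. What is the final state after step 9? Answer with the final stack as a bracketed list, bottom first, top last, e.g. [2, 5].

[75, -2, -59, -63]

(re-executing from step 5 with the substitution; state before step 5: [75])
5. PUSH -2 -> [75, -2]
6. PUSH -27 -> [75, -2, -27]
7. DROP -> [75, -2]
8. PUSH -59 -> [75, -2, -59]
9. PUSH -63 -> [75, -2, -59, -63]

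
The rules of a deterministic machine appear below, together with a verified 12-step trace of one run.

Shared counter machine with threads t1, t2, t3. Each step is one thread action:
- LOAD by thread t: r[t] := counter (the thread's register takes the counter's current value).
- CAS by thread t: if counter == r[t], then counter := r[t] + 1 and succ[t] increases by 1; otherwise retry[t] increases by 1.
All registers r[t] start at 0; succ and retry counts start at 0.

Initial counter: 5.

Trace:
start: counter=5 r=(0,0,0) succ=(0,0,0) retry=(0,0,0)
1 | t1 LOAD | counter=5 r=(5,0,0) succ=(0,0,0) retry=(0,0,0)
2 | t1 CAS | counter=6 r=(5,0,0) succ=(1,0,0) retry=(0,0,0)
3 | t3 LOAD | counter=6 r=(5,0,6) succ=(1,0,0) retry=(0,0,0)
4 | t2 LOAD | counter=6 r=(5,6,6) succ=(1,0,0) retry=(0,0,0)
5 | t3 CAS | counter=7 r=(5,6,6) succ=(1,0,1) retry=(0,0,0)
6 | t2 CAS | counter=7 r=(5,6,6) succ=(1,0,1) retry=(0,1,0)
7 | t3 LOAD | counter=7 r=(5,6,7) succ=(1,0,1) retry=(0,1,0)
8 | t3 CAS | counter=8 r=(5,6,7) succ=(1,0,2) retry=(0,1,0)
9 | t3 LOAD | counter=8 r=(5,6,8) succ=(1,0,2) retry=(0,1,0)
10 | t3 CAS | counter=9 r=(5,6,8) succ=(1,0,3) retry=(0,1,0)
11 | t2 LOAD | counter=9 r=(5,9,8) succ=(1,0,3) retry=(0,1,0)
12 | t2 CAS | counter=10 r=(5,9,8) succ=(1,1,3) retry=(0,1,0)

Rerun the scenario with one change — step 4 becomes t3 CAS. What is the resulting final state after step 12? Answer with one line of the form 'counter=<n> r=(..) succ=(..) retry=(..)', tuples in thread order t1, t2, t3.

(re-executing from step 4 with the substitution; state before step 4: counter=6 r=(5,0,6) succ=(1,0,0) retry=(0,0,0))
4 | t3 CAS | counter=7 r=(5,0,6) succ=(1,0,1) retry=(0,0,0)
5 | t3 CAS | counter=7 r=(5,0,6) succ=(1,0,1) retry=(0,0,1)
6 | t2 CAS | counter=7 r=(5,0,6) succ=(1,0,1) retry=(0,1,1)
7 | t3 LOAD | counter=7 r=(5,0,7) succ=(1,0,1) retry=(0,1,1)
8 | t3 CAS | counter=8 r=(5,0,7) succ=(1,0,2) retry=(0,1,1)
9 | t3 LOAD | counter=8 r=(5,0,8) succ=(1,0,2) retry=(0,1,1)
10 | t3 CAS | counter=9 r=(5,0,8) succ=(1,0,3) retry=(0,1,1)
11 | t2 LOAD | counter=9 r=(5,9,8) succ=(1,0,3) retry=(0,1,1)
12 | t2 CAS | counter=10 r=(5,9,8) succ=(1,1,3) retry=(0,1,1)

counter=10 r=(5,9,8) succ=(1,1,3) retry=(0,1,1)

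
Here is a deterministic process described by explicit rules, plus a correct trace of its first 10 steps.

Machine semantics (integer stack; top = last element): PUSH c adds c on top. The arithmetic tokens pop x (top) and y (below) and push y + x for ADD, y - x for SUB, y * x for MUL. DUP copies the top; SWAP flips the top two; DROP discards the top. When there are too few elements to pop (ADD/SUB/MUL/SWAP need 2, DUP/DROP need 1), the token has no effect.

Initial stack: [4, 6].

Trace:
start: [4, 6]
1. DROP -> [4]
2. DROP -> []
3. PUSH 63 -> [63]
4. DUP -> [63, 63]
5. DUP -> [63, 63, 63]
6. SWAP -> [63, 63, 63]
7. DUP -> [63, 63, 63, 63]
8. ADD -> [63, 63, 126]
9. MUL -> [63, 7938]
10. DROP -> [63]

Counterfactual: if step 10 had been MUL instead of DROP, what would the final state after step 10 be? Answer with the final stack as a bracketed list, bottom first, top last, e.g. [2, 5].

[500094]

(re-executing from step 10 with the substitution; state before step 10: [63, 7938])
10. MUL -> [500094]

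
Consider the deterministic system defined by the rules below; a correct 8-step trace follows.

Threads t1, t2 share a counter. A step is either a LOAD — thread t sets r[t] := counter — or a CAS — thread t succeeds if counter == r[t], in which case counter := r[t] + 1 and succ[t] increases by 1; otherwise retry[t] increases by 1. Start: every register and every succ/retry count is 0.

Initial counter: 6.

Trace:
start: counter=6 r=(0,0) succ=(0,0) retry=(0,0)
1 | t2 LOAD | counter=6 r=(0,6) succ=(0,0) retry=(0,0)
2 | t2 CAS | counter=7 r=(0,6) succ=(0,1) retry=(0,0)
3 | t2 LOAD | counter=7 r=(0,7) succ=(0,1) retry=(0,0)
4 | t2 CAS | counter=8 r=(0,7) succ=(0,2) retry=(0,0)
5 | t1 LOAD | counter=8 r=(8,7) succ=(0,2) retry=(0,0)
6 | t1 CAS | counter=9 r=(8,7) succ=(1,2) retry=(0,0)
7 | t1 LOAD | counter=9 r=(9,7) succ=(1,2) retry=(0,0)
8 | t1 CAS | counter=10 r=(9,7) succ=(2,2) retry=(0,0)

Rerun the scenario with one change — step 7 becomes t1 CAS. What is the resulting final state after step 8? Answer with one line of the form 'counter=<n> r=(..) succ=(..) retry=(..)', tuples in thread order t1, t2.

counter=9 r=(8,7) succ=(1,2) retry=(2,0)

(re-executing from step 7 with the substitution; state before step 7: counter=9 r=(8,7) succ=(1,2) retry=(0,0))
7 | t1 CAS | counter=9 r=(8,7) succ=(1,2) retry=(1,0)
8 | t1 CAS | counter=9 r=(8,7) succ=(1,2) retry=(2,0)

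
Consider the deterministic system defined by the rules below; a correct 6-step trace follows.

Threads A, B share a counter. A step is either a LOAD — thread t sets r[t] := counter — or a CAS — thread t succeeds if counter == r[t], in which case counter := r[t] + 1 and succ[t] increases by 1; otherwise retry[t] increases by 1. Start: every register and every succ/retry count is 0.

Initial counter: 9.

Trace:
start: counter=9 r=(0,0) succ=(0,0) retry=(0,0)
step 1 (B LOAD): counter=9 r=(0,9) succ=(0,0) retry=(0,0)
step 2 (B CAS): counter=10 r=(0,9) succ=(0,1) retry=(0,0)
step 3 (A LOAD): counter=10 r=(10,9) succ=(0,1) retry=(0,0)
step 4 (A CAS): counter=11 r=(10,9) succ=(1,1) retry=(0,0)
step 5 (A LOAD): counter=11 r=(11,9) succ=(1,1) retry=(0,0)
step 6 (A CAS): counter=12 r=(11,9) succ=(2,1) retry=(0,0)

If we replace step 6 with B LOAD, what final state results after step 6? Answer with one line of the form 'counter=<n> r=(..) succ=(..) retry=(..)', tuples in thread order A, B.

(re-executing from step 6 with the substitution; state before step 6: counter=11 r=(11,9) succ=(1,1) retry=(0,0))
step 6 (B LOAD): counter=11 r=(11,11) succ=(1,1) retry=(0,0)

counter=11 r=(11,11) succ=(1,1) retry=(0,0)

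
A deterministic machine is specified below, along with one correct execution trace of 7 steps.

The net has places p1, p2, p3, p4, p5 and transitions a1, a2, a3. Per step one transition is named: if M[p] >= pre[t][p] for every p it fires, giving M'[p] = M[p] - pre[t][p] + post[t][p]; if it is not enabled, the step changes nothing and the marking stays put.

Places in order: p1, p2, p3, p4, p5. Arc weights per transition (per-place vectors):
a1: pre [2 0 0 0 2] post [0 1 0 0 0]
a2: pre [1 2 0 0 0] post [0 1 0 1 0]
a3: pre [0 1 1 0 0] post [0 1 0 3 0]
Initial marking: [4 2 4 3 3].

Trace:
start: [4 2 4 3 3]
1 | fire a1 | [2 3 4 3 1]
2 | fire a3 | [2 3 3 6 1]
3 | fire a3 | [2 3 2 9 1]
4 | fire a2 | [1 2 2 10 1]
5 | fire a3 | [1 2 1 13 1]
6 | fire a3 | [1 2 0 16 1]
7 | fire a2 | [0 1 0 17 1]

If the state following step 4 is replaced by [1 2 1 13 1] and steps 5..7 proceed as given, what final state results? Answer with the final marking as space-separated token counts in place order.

0 1 0 17 1

state after step 4 := [1 2 1 13 1]
5 | fire a3 | [1 2 0 16 1]
6 | fire a3 | [1 2 0 16 1]
7 | fire a2 | [0 1 0 17 1]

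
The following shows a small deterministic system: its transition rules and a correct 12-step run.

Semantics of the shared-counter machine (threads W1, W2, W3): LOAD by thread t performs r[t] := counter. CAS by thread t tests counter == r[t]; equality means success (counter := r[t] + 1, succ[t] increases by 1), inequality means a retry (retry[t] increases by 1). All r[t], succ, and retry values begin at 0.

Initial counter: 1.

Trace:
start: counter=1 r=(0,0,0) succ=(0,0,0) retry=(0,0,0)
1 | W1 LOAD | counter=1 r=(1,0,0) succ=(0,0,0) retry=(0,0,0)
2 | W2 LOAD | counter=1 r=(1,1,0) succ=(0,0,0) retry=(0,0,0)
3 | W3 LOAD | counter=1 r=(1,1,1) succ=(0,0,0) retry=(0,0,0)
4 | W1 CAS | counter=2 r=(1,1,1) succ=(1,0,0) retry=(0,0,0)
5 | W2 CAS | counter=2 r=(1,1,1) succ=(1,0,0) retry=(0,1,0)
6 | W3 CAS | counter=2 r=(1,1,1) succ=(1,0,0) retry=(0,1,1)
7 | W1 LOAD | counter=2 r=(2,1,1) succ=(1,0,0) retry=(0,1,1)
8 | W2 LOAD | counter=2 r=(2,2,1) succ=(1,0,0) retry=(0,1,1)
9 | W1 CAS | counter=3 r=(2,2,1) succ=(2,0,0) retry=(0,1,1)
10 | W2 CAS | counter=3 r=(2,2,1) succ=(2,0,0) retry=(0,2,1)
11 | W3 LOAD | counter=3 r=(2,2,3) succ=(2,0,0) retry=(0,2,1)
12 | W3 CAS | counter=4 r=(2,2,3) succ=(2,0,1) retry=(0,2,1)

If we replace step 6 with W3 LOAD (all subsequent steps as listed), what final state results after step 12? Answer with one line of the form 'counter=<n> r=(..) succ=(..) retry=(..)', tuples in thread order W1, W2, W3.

(re-executing from step 6 with the substitution; state before step 6: counter=2 r=(1,1,1) succ=(1,0,0) retry=(0,1,0))
6 | W3 LOAD | counter=2 r=(1,1,2) succ=(1,0,0) retry=(0,1,0)
7 | W1 LOAD | counter=2 r=(2,1,2) succ=(1,0,0) retry=(0,1,0)
8 | W2 LOAD | counter=2 r=(2,2,2) succ=(1,0,0) retry=(0,1,0)
9 | W1 CAS | counter=3 r=(2,2,2) succ=(2,0,0) retry=(0,1,0)
10 | W2 CAS | counter=3 r=(2,2,2) succ=(2,0,0) retry=(0,2,0)
11 | W3 LOAD | counter=3 r=(2,2,3) succ=(2,0,0) retry=(0,2,0)
12 | W3 CAS | counter=4 r=(2,2,3) succ=(2,0,1) retry=(0,2,0)

counter=4 r=(2,2,3) succ=(2,0,1) retry=(0,2,0)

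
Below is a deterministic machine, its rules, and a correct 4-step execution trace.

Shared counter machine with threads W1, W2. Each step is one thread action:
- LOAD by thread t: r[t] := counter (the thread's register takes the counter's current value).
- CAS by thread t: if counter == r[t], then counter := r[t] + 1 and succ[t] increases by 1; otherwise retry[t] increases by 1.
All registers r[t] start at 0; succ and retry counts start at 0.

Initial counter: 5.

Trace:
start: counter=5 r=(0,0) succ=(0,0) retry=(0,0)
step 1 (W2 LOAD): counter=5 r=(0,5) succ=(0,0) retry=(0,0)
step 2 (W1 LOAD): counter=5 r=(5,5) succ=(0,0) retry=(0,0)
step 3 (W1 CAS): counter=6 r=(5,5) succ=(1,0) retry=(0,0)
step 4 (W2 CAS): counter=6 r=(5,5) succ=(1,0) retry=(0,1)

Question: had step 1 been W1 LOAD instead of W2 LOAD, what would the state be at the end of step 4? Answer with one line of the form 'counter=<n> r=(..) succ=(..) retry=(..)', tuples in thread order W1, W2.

(re-executing from step 1 with the substitution; state before step 1: counter=5 r=(0,0) succ=(0,0) retry=(0,0))
step 1 (W1 LOAD): counter=5 r=(5,0) succ=(0,0) retry=(0,0)
step 2 (W1 LOAD): counter=5 r=(5,0) succ=(0,0) retry=(0,0)
step 3 (W1 CAS): counter=6 r=(5,0) succ=(1,0) retry=(0,0)
step 4 (W2 CAS): counter=6 r=(5,0) succ=(1,0) retry=(0,1)

counter=6 r=(5,0) succ=(1,0) retry=(0,1)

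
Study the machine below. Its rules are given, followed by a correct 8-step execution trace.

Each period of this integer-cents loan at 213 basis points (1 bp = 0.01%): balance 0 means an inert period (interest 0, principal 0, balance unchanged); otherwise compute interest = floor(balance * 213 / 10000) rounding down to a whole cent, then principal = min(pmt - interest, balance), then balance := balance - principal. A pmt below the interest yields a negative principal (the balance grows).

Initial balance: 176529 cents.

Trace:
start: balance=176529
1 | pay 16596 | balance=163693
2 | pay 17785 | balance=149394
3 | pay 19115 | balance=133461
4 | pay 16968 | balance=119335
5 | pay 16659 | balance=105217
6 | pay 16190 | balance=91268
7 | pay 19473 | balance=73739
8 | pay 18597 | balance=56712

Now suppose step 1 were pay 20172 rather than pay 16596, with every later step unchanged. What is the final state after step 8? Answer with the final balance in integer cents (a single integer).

52568

(re-executing from step 1 with the substitution; state before step 1: balance=176529)
1 | pay 20172 | balance=160117
2 | pay 17785 | balance=145742
3 | pay 19115 | balance=129731
4 | pay 16968 | balance=115526
5 | pay 16659 | balance=101327
6 | pay 16190 | balance=87295
7 | pay 19473 | balance=69681
8 | pay 18597 | balance=52568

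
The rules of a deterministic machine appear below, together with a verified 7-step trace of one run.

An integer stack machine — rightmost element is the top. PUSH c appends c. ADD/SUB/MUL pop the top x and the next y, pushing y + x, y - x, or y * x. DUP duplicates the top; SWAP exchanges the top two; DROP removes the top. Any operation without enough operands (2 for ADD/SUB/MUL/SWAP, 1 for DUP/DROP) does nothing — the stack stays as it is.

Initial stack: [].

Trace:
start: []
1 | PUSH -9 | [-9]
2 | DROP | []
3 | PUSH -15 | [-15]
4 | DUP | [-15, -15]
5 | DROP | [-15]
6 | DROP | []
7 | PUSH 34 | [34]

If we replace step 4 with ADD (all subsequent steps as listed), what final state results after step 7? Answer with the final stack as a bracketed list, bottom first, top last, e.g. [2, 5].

(re-executing from step 4 with the substitution; state before step 4: [-15])
4 | ADD | [-15]
5 | DROP | []
6 | DROP | []
7 | PUSH 34 | [34]

[34]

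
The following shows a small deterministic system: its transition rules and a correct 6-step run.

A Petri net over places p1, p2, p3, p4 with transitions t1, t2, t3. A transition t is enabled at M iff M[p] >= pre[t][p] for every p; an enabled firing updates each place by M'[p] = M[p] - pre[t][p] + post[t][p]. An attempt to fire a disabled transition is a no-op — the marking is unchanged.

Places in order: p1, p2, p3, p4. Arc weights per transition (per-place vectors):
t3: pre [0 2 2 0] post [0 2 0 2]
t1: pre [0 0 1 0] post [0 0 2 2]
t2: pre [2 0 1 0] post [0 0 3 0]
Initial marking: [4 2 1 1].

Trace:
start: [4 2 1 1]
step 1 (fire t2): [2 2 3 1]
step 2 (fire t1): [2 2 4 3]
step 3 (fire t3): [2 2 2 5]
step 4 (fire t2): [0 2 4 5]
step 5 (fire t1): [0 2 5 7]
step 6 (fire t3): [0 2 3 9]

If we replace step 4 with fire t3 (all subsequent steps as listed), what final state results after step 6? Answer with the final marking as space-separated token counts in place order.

(re-executing from step 4 with the substitution; state before step 4: [2 2 2 5])
step 4 (fire t3): [2 2 0 7]
step 5 (fire t1): [2 2 0 7]
step 6 (fire t3): [2 2 0 7]

2 2 0 7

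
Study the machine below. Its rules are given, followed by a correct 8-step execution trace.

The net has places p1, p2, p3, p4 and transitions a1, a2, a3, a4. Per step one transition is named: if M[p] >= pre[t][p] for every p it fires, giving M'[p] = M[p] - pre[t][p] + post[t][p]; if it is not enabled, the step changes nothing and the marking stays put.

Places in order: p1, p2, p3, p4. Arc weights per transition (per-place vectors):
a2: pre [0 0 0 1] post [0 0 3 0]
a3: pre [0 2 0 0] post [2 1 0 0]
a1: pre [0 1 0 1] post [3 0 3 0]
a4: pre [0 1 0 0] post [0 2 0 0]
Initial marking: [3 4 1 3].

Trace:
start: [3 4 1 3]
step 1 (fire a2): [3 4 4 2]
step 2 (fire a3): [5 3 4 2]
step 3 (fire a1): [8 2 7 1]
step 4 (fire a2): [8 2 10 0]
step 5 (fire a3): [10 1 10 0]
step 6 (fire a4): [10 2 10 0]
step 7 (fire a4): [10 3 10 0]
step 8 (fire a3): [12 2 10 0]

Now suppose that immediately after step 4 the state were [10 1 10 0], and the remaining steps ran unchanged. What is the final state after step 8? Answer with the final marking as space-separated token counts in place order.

12 2 10 0

state after step 4 := [10 1 10 0]
step 5 (fire a3): [10 1 10 0]
step 6 (fire a4): [10 2 10 0]
step 7 (fire a4): [10 3 10 0]
step 8 (fire a3): [12 2 10 0]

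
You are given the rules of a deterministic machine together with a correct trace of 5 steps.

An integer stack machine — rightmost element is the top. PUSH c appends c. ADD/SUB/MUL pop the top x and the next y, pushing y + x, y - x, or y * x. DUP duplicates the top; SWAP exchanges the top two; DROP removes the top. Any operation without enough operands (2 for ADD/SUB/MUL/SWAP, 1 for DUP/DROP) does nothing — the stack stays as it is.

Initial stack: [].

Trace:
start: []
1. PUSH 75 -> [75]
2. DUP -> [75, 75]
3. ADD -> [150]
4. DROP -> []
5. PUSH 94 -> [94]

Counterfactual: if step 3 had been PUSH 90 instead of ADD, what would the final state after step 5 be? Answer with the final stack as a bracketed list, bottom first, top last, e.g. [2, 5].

(re-executing from step 3 with the substitution; state before step 3: [75, 75])
3. PUSH 90 -> [75, 75, 90]
4. DROP -> [75, 75]
5. PUSH 94 -> [75, 75, 94]

[75, 75, 94]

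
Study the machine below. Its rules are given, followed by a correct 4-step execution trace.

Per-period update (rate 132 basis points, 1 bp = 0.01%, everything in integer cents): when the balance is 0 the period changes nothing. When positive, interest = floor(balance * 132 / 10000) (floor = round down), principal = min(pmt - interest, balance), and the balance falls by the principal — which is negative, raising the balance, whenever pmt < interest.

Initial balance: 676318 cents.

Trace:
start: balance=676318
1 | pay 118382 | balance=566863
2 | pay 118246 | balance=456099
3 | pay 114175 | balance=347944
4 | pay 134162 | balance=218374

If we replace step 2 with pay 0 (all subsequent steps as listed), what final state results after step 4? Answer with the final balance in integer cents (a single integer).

339763

(re-executing from step 2 with the substitution; state before step 2: balance=566863)
2 | pay 0 | balance=574345
3 | pay 114175 | balance=467751
4 | pay 134162 | balance=339763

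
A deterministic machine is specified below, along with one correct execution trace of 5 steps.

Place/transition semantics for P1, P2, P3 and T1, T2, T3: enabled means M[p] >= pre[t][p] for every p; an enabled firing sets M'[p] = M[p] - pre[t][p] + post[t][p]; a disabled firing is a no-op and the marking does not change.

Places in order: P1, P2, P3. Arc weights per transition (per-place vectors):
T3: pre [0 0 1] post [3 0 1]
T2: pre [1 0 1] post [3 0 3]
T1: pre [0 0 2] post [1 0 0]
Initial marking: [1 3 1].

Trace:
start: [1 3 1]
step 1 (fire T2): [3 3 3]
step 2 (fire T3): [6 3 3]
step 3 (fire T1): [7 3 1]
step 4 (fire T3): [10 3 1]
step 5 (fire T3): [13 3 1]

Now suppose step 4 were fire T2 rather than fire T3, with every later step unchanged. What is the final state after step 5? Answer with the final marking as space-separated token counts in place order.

(re-executing from step 4 with the substitution; state before step 4: [7 3 1])
step 4 (fire T2): [9 3 3]
step 5 (fire T3): [12 3 3]

12 3 3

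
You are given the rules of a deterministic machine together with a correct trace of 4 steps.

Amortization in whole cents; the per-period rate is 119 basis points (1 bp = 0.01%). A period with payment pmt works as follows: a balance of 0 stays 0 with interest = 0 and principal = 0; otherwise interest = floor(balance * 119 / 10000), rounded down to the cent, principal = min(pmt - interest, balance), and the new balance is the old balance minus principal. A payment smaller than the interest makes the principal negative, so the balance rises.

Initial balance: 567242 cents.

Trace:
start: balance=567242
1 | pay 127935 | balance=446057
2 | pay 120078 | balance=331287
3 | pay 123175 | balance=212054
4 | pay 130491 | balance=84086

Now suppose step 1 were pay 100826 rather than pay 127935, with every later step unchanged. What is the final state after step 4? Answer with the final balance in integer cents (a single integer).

112173

(re-executing from step 1 with the substitution; state before step 1: balance=567242)
1 | pay 100826 | balance=473166
2 | pay 120078 | balance=358718
3 | pay 123175 | balance=239811
4 | pay 130491 | balance=112173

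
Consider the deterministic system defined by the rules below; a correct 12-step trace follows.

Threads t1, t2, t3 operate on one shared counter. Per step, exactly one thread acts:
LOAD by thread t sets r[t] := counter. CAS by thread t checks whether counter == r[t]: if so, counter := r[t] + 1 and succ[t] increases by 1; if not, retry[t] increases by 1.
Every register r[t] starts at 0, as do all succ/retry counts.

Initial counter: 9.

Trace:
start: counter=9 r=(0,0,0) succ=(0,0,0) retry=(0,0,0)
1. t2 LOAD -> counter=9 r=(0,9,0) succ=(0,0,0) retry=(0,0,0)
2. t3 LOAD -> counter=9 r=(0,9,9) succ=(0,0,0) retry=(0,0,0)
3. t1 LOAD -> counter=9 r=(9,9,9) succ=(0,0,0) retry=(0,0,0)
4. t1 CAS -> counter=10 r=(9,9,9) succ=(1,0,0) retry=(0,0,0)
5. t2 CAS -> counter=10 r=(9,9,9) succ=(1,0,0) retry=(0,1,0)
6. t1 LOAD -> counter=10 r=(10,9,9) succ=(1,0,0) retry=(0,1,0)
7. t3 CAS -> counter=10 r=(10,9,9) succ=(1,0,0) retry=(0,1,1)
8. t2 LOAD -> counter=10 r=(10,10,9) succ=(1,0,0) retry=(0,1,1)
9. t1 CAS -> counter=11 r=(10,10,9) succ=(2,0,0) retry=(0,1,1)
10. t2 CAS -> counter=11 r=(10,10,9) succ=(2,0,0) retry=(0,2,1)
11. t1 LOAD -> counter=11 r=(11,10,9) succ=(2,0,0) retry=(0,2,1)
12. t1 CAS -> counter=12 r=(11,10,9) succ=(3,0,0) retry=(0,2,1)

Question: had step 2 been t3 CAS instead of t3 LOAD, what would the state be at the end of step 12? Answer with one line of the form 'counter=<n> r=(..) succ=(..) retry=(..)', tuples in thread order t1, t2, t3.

(re-executing from step 2 with the substitution; state before step 2: counter=9 r=(0,9,0) succ=(0,0,0) retry=(0,0,0))
2. t3 CAS -> counter=9 r=(0,9,0) succ=(0,0,0) retry=(0,0,1)
3. t1 LOAD -> counter=9 r=(9,9,0) succ=(0,0,0) retry=(0,0,1)
4. t1 CAS -> counter=10 r=(9,9,0) succ=(1,0,0) retry=(0,0,1)
5. t2 CAS -> counter=10 r=(9,9,0) succ=(1,0,0) retry=(0,1,1)
6. t1 LOAD -> counter=10 r=(10,9,0) succ=(1,0,0) retry=(0,1,1)
7. t3 CAS -> counter=10 r=(10,9,0) succ=(1,0,0) retry=(0,1,2)
8. t2 LOAD -> counter=10 r=(10,10,0) succ=(1,0,0) retry=(0,1,2)
9. t1 CAS -> counter=11 r=(10,10,0) succ=(2,0,0) retry=(0,1,2)
10. t2 CAS -> counter=11 r=(10,10,0) succ=(2,0,0) retry=(0,2,2)
11. t1 LOAD -> counter=11 r=(11,10,0) succ=(2,0,0) retry=(0,2,2)
12. t1 CAS -> counter=12 r=(11,10,0) succ=(3,0,0) retry=(0,2,2)

counter=12 r=(11,10,0) succ=(3,0,0) retry=(0,2,2)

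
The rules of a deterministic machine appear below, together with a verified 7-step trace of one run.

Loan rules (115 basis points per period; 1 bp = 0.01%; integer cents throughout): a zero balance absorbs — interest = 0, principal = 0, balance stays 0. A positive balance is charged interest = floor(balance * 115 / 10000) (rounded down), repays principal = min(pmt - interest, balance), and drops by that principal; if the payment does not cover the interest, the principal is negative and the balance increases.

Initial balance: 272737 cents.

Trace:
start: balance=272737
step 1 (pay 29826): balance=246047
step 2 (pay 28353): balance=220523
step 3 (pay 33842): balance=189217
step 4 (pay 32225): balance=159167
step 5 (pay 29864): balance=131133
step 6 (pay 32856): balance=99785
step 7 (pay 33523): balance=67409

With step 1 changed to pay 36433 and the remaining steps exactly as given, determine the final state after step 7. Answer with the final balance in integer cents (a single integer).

60333

(re-executing from step 1 with the substitution; state before step 1: balance=272737)
step 1 (pay 36433): balance=239440
step 2 (pay 28353): balance=213840
step 3 (pay 33842): balance=182457
step 4 (pay 32225): balance=152330
step 5 (pay 29864): balance=124217
step 6 (pay 32856): balance=92789
step 7 (pay 33523): balance=60333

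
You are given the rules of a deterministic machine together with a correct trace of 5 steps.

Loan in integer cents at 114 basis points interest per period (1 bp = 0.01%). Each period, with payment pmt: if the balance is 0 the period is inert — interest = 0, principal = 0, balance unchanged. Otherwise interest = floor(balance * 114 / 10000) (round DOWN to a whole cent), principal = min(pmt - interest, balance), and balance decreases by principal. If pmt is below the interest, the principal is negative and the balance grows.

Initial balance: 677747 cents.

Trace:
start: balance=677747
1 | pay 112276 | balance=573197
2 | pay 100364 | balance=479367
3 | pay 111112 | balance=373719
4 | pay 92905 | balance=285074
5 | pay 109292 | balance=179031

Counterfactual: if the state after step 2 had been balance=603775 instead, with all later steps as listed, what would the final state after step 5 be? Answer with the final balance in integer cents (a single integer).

307743

state after step 2 := balance=603775
3 | pay 111112 | balance=499546
4 | pay 92905 | balance=412335
5 | pay 109292 | balance=307743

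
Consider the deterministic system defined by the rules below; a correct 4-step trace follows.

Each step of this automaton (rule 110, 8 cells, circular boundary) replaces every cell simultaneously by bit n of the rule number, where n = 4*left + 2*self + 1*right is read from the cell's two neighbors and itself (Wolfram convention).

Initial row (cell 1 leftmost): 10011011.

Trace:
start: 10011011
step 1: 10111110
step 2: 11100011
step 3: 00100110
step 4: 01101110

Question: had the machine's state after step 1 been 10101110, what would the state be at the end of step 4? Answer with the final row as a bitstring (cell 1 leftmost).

00011010

state after step 1 := 10101110
step 2: 11111011
step 3: 00001110
step 4: 00011010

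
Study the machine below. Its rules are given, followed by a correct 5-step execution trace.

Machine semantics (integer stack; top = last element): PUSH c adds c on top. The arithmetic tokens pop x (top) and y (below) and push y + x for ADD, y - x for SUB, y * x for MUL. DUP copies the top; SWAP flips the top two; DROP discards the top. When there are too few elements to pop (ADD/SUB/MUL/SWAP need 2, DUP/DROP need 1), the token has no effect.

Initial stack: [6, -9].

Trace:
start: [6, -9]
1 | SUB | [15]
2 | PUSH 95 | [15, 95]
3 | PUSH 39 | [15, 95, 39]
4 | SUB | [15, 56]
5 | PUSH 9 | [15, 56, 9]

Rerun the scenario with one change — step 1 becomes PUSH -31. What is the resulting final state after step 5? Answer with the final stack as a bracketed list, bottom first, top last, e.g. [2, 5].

[6, -9, -31, 56, 9]

(re-executing from step 1 with the substitution; state before step 1: [6, -9])
1 | PUSH -31 | [6, -9, -31]
2 | PUSH 95 | [6, -9, -31, 95]
3 | PUSH 39 | [6, -9, -31, 95, 39]
4 | SUB | [6, -9, -31, 56]
5 | PUSH 9 | [6, -9, -31, 56, 9]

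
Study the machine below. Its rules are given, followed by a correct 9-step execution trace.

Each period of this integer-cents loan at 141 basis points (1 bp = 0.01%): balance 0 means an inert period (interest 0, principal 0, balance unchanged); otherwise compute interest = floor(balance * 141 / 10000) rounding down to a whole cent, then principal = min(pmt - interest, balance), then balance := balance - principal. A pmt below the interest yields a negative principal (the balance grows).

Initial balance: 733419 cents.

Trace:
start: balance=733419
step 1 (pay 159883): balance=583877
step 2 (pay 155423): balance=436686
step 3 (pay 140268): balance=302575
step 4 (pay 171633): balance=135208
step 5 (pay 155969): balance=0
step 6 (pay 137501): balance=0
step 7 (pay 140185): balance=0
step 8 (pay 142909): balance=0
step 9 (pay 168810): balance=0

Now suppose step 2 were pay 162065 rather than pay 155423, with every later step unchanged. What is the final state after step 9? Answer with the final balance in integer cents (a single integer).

(re-executing from step 2 with the substitution; state before step 2: balance=583877)
step 2 (pay 162065): balance=430044
step 3 (pay 140268): balance=295839
step 4 (pay 171633): balance=128377
step 5 (pay 155969): balance=0
step 6 (pay 137501): balance=0
step 7 (pay 140185): balance=0
step 8 (pay 142909): balance=0
step 9 (pay 168810): balance=0

0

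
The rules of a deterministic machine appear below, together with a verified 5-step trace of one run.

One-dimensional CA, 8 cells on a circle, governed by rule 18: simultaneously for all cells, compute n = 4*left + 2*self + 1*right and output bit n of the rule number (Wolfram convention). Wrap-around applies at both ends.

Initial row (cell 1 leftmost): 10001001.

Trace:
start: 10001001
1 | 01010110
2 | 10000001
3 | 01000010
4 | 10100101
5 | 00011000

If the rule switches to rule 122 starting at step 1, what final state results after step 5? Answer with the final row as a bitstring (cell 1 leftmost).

11000110

(re-executing steps 1..5 under rule 122; state before step 1: 10001001)
1 | 11010111
2 | 01101100
3 | 11111110
4 | 10000011
5 | 11000110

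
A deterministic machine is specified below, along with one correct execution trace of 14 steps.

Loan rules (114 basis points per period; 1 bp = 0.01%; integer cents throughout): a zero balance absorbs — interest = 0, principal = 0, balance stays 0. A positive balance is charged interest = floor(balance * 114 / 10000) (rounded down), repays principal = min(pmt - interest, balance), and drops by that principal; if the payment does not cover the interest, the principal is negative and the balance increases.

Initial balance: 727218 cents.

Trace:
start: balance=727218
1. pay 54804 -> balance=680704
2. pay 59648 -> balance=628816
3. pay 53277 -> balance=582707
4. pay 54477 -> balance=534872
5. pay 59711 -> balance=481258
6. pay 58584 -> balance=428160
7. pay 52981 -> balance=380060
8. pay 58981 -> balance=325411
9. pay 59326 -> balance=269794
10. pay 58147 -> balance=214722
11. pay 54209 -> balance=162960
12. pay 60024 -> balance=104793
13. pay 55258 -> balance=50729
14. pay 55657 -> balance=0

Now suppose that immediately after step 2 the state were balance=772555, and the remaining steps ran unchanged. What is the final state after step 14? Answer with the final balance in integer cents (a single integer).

160333

state after step 2 := balance=772555
3. pay 53277 -> balance=728085
4. pay 54477 -> balance=681908
5. pay 59711 -> balance=629970
6. pay 58584 -> balance=578567
7. pay 52981 -> balance=532181
8. pay 58981 -> balance=479266
9. pay 59326 -> balance=425403
10. pay 58147 -> balance=372105
11. pay 54209 -> balance=322137
12. pay 60024 -> balance=265785
13. pay 55258 -> balance=213556
14. pay 55657 -> balance=160333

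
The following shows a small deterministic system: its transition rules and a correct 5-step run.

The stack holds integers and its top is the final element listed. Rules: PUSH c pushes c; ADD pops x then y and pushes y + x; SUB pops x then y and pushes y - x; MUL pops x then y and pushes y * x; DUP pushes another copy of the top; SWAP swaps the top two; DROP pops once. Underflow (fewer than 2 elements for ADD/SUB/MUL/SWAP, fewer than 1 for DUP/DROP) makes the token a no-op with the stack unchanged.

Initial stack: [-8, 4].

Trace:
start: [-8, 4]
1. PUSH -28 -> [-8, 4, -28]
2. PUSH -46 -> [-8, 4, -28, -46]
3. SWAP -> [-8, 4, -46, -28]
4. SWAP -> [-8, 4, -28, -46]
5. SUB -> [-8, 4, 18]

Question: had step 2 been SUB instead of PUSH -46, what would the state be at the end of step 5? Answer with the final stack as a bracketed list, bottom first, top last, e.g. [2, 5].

[-40]

(re-executing from step 2 with the substitution; state before step 2: [-8, 4, -28])
2. SUB -> [-8, 32]
3. SWAP -> [32, -8]
4. SWAP -> [-8, 32]
5. SUB -> [-40]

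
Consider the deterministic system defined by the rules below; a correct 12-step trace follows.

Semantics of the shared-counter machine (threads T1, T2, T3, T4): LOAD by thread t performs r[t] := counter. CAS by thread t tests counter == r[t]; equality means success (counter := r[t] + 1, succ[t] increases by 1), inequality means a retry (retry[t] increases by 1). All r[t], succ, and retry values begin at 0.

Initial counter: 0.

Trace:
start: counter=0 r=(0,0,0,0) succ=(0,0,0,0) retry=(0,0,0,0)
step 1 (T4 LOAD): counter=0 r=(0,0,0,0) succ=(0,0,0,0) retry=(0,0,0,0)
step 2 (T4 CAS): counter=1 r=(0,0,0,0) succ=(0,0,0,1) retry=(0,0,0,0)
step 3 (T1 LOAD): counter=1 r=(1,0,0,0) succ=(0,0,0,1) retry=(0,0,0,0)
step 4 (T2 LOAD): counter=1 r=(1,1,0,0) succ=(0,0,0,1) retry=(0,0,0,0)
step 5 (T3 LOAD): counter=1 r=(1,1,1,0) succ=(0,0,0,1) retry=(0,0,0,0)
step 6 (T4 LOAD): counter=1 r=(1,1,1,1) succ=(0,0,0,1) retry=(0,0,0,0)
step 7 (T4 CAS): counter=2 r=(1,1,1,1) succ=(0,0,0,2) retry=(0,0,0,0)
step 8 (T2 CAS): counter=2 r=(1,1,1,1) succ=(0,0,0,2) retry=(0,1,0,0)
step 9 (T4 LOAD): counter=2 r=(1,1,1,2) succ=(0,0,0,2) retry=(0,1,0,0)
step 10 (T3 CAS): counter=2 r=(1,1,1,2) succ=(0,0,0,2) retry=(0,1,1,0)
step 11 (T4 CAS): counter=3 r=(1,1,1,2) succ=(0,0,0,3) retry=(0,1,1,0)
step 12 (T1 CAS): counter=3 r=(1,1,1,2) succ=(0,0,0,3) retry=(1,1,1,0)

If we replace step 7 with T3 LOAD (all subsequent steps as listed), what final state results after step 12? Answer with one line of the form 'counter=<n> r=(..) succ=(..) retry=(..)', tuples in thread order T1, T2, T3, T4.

counter=3 r=(1,1,1,2) succ=(0,1,0,2) retry=(1,0,1,0)

(re-executing from step 7 with the substitution; state before step 7: counter=1 r=(1,1,1,1) succ=(0,0,0,1) retry=(0,0,0,0))
step 7 (T3 LOAD): counter=1 r=(1,1,1,1) succ=(0,0,0,1) retry=(0,0,0,0)
step 8 (T2 CAS): counter=2 r=(1,1,1,1) succ=(0,1,0,1) retry=(0,0,0,0)
step 9 (T4 LOAD): counter=2 r=(1,1,1,2) succ=(0,1,0,1) retry=(0,0,0,0)
step 10 (T3 CAS): counter=2 r=(1,1,1,2) succ=(0,1,0,1) retry=(0,0,1,0)
step 11 (T4 CAS): counter=3 r=(1,1,1,2) succ=(0,1,0,2) retry=(0,0,1,0)
step 12 (T1 CAS): counter=3 r=(1,1,1,2) succ=(0,1,0,2) retry=(1,0,1,0)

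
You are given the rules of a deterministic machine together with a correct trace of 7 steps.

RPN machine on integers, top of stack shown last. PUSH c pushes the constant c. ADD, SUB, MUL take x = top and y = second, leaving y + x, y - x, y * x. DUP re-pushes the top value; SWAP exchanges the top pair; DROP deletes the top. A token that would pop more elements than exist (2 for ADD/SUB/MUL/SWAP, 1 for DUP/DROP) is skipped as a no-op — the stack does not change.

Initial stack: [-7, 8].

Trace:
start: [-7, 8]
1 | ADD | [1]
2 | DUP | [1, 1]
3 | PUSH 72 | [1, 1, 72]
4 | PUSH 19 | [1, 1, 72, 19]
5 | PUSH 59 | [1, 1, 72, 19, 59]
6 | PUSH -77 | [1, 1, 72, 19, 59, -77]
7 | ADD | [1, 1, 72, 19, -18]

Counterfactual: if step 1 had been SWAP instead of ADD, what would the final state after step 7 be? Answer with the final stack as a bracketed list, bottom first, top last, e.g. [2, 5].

[8, -7, -7, 72, 19, -18]

(re-executing from step 1 with the substitution; state before step 1: [-7, 8])
1 | SWAP | [8, -7]
2 | DUP | [8, -7, -7]
3 | PUSH 72 | [8, -7, -7, 72]
4 | PUSH 19 | [8, -7, -7, 72, 19]
5 | PUSH 59 | [8, -7, -7, 72, 19, 59]
6 | PUSH -77 | [8, -7, -7, 72, 19, 59, -77]
7 | ADD | [8, -7, -7, 72, 19, -18]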